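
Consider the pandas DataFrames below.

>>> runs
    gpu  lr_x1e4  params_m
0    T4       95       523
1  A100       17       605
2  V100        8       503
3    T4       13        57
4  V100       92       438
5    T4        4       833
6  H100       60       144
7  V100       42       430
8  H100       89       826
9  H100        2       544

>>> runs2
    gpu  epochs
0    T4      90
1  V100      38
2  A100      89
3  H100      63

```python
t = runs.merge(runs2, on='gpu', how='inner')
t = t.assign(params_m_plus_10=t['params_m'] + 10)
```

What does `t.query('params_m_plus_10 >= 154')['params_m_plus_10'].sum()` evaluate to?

4936

merge on 'gpu' (how='inner') → 10 rows:
    gpu  lr_x1e4  params_m  epochs
0    T4       95       523      90
1  A100       17       605      89
2  V100        8       503      38
3    T4       13        57      90
4  V100       92       438      38
5    T4        4       833      90
6  H100       60       144      63
7  V100       42       430      38
8  H100       89       826      63
9  H100        2       544      63
add column params_m_plus_10 = t['params_m'] + 10:
    gpu  lr_x1e4  params_m  epochs  params_m_plus_10
0    T4       95       523      90               533
1  A100       17       605      89               615
2  V100        8       503      38               513
3    T4       13        57      90                67
4  V100       92       438      38               448
5    T4        4       833      90               843
6  H100       60       144      63               154
7  V100       42       430      38               440
8  H100       89       826      63               836
9  H100        2       544      63               554
filter rows where params_m_plus_10 >= 154:
    gpu  lr_x1e4  params_m  epochs  params_m_plus_10
0    T4       95       523      90               533
1  A100       17       605      89               615
2  V100        8       503      38               513
4  V100       92       438      38               448
5    T4        4       833      90               843
6  H100       60       144      63               154
7  V100       42       430      38               440
8  H100       89       826      63               836
9  H100        2       544      63               554
Then the sum of column 'params_m_plus_10': 4936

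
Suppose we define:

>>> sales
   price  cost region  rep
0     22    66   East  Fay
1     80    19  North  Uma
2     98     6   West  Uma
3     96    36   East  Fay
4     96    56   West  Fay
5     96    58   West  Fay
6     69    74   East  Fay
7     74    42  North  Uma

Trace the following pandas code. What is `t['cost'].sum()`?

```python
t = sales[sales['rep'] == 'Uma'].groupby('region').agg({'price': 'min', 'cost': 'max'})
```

48

filter rows where rep == 'Uma':
   price  cost region  rep
1     80    19  North  Uma
2     98     6   West  Uma
7     74    42  North  Uma
group by region: min(price), max(cost):
        price  cost
region             
North      74    42
West       98     6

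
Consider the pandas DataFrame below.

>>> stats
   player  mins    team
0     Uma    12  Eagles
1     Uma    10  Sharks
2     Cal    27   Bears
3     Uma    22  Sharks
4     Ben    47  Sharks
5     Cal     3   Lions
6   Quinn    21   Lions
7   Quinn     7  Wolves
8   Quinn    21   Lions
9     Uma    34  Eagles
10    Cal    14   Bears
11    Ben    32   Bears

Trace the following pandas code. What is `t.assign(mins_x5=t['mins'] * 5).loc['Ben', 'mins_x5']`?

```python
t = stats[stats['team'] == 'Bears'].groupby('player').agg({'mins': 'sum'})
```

filter rows where team == 'Bears':
   player  mins   team
2     Cal    27  Bears
10    Cal    14  Bears
11    Ben    32  Bears
group by player, sum of mins:
        mins
player      
Ben       32
Cal       41
add column mins_x5 = t['mins'] * 5:
        mins  mins_x5
player               
Ben       32      160
Cal       41      205

160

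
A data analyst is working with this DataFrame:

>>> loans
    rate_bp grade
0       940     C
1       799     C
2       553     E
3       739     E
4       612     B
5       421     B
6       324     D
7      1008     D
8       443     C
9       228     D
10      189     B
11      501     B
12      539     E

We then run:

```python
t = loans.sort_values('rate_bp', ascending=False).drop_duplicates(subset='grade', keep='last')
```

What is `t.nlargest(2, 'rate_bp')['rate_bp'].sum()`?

sort by rate_bp descending:
    rate_bp grade
7      1008     D
0       940     C
1       799     C
3       739     E
4       612     B
2       553     E
12      539     E
11      501     B
8       443     C
5       421     B
6       324     D
9       228     D
10      189     B
drop duplicate grade (keep=last):
    rate_bp grade
12      539     E
8       443     C
9       228     D
10      189     B
take 2 rows with largest rate_bp:
    rate_bp grade
12      539     E
8       443     C
Hence 982.

982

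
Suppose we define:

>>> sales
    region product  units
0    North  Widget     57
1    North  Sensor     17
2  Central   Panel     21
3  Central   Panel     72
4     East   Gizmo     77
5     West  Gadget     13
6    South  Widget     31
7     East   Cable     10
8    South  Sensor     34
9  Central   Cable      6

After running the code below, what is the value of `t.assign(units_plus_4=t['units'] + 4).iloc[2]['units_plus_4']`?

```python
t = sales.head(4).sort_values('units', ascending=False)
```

take first 4 rows:
    region product  units
0    North  Widget     57
1    North  Sensor     17
2  Central   Panel     21
3  Central   Panel     72
sort by units descending:
    region product  units
3  Central   Panel     72
0    North  Widget     57
2  Central   Panel     21
1    North  Sensor     17
add column units_plus_4 = t['units'] + 4:
    region product  units  units_plus_4
3  Central   Panel     72            76
0    North  Widget     57            61
2  Central   Panel     21            25
1    North  Sensor     17            21
Finally, value at position 2, column 'units_plus_4' = 25.

25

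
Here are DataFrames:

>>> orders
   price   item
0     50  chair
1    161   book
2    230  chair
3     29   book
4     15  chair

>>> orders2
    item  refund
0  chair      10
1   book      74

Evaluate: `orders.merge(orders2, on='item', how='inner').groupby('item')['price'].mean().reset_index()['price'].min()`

merge on 'item' (how='inner') → 5 rows:
   price   item  refund
0     50  chair      10
1    161   book      74
2    230  chair      10
3     29   book      74
4     15  chair      10
group by item, mean of price:
item
book     95.000000
chair    98.333333
Name: price, dtype: float64
reset_index():
    item      price
0   book  95.000000
1  chair  98.333333

95.0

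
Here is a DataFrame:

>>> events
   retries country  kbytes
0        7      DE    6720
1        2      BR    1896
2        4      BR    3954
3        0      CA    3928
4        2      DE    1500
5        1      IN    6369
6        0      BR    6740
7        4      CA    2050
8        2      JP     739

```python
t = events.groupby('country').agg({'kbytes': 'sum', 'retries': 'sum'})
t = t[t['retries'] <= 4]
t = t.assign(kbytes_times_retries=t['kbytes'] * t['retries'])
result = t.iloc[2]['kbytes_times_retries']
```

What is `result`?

group by country: sum(kbytes), sum(retries):
         kbytes  retries
country                 
BR        12590        6
CA         5978        4
DE         8220        9
IN         6369        1
JP          739        2
filter rows where retries <= 4:
         kbytes  retries
country                 
CA         5978        4
IN         6369        1
JP          739        2
add column kbytes_times_retries = t['kbytes'] * t['retries']:
         kbytes  retries  kbytes_times_retries
country                                       
CA         5978        4                 23912
IN         6369        1                  6369
JP          739        2                  1478

1478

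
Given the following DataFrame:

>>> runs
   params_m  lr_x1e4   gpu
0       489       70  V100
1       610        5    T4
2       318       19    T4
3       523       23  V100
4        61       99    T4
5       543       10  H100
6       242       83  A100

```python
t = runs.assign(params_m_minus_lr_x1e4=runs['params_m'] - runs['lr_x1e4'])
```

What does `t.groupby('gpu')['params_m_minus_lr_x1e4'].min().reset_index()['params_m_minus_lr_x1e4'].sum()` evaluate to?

add column params_m_minus_lr_x1e4 = runs['params_m'] - runs['lr_x1e4']:
   params_m  lr_x1e4   gpu  params_m_minus_lr_x1e4
0       489       70  V100                     419
1       610        5    T4                     605
2       318       19    T4                     299
3       523       23  V100                     500
4        61       99    T4                     -38
5       543       10  H100                     533
6       242       83  A100                     159
group by gpu, min of params_m_minus_lr_x1e4:
gpu
A100    159
H100    533
T4      -38
V100    419
Name: params_m_minus_lr_x1e4, dtype: int64
reset_index():
    gpu  params_m_minus_lr_x1e4
0  A100                     159
1  H100                     533
2    T4                     -38
3  V100                     419
Hence 1073.

1073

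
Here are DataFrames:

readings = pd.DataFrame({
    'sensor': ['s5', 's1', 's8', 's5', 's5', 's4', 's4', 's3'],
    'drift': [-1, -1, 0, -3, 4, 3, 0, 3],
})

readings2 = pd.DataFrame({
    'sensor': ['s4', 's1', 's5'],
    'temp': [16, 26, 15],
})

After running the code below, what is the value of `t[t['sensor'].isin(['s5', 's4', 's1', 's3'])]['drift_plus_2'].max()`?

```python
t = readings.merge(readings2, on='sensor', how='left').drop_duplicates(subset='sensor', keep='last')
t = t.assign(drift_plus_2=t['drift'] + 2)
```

merge on 'sensor' (how='left') → 8 rows:
  sensor  drift  temp
0     s5     -1  15.0
1     s1     -1  26.0
2     s8      0   NaN
3     s5     -3  15.0
4     s5      4  15.0
5     s4      3  16.0
6     s4      0  16.0
7     s3      3   NaN
drop duplicate sensor (keep=last):
  sensor  drift  temp
1     s1     -1  26.0
2     s8      0   NaN
4     s5      4  15.0
6     s4      0  16.0
7     s3      3   NaN
add column drift_plus_2 = t['drift'] + 2:
  sensor  drift  temp  drift_plus_2
1     s1     -1  26.0             1
2     s8      0   NaN             2
4     s5      4  15.0             6
6     s4      0  16.0             2
7     s3      3   NaN             5
filter rows where sensor in ['s5', 's4', 's1', 's3']:
  sensor  drift  temp  drift_plus_2
1     s1     -1  26.0             1
4     s5      4  15.0             6
6     s4      0  16.0             2
7     s3      3   NaN             5

6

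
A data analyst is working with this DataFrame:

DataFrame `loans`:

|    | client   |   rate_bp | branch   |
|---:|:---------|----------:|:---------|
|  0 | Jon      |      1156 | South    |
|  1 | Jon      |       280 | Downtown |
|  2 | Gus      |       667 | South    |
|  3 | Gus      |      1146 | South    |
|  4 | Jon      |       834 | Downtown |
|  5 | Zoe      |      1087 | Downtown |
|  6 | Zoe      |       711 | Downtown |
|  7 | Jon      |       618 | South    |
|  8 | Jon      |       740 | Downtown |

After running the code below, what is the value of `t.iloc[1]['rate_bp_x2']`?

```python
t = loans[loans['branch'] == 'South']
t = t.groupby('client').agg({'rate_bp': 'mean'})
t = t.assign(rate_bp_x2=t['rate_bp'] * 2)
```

1774.0

filter rows where branch == 'South':
  client  rate_bp branch
0    Jon     1156  South
2    Gus      667  South
3    Gus     1146  South
7    Jon      618  South
group by client, mean of rate_bp:
        rate_bp
client         
Gus       906.5
Jon       887.0
add column rate_bp_x2 = t['rate_bp'] * 2:
        rate_bp  rate_bp_x2
client                     
Gus       906.5      1813.0
Jon       887.0      1774.0
Then the value at position 1, column 'rate_bp_x2': 1774.0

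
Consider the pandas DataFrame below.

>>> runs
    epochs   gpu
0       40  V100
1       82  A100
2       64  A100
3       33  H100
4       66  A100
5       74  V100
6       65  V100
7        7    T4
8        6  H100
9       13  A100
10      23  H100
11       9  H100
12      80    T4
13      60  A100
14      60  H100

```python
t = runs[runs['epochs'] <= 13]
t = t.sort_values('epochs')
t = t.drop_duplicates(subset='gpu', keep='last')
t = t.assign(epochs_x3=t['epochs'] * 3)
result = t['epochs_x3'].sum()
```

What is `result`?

87

filter rows where epochs <= 13:
    epochs   gpu
7        7    T4
8        6  H100
9       13  A100
11       9  H100
sort by epochs:
    epochs   gpu
8        6  H100
7        7    T4
11       9  H100
9       13  A100
drop duplicate gpu (keep=last):
    epochs   gpu
7        7    T4
11       9  H100
9       13  A100
add column epochs_x3 = t['epochs'] * 3:
    epochs   gpu  epochs_x3
7        7    T4         21
11       9  H100         27
9       13  A100         39
sum of column 'epochs_x3' → 87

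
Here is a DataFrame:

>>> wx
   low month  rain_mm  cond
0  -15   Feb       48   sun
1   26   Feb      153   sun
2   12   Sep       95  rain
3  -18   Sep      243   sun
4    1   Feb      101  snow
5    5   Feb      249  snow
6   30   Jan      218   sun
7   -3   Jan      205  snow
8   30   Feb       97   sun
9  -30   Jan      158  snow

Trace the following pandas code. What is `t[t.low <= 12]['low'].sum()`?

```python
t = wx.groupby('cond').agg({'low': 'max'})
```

17

group by cond, max of low:
      low
cond     
rain   12
snow    5
sun    30
filter rows where low <= 12:
      low
cond     
rain   12
snow    5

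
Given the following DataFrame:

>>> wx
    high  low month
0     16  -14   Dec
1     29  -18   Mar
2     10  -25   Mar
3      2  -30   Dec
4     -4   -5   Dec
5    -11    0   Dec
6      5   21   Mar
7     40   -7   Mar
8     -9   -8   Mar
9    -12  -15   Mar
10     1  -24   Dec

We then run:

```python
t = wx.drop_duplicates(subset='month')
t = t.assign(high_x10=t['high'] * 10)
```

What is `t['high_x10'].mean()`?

225.0

drop duplicate month (keep=first):
   high  low month
0    16  -14   Dec
1    29  -18   Mar
add column high_x10 = t['high'] * 10:
   high  low month  high_x10
0    16  -14   Dec       160
1    29  -18   Mar       290
Taking the mean of column 'high_x10' gives 225.0.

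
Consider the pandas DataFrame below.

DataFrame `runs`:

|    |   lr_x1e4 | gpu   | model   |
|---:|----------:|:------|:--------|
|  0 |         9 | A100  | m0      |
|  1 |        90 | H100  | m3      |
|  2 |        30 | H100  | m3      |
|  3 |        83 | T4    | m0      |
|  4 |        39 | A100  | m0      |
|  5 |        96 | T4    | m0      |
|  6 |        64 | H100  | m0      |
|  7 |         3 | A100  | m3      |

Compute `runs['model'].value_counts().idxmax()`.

m0

value_counts of model:
model
m0    5
m3    3
Name: count, dtype: int64
Reading off the label with the largest value, we get m0.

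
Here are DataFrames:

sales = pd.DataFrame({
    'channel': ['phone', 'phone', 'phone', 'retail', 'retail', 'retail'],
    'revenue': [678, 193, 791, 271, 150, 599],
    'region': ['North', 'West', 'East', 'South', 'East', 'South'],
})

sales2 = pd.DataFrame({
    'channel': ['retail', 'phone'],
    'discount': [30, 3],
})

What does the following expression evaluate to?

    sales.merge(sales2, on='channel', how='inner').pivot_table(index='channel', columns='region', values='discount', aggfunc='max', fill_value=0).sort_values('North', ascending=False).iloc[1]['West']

0

merge on 'channel' (how='inner') → 6 rows:
  channel  revenue region  discount
0   phone      678  North         3
1   phone      193   West         3
2   phone      791   East         3
3  retail      271  South        30
4  retail      150   East        30
5  retail      599  South        30
pivot: rows=channel, cols=region, max(discount):
region   East  North  South  West
channel                          
phone       3      3      0     3
retail     30      0     30     0
sort by North descending:
region   East  North  South  West
channel                          
phone       3      3      0     3
retail     30      0     30     0
So iloc[1]['West'] = 0.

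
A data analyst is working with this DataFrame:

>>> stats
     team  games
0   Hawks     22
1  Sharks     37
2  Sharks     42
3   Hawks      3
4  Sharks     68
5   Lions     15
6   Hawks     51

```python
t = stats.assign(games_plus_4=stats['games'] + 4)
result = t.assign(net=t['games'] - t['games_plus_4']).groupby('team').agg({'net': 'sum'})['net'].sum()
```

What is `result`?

-28

add column games_plus_4 = stats['games'] + 4:
     team  games  games_plus_4
0   Hawks     22            26
1  Sharks     37            41
2  Sharks     42            46
3   Hawks      3             7
4  Sharks     68            72
5   Lions     15            19
6   Hawks     51            55
add column net = t['games'] - t['games_plus_4']:
     team  games  games_plus_4  net
0   Hawks     22            26   -4
1  Sharks     37            41   -4
2  Sharks     42            46   -4
3   Hawks      3             7   -4
4  Sharks     68            72   -4
5   Lions     15            19   -4
6   Hawks     51            55   -4
group by team, sum of net:
        net
team       
Hawks   -12
Lions    -4
Sharks  -12
So sum() = -28.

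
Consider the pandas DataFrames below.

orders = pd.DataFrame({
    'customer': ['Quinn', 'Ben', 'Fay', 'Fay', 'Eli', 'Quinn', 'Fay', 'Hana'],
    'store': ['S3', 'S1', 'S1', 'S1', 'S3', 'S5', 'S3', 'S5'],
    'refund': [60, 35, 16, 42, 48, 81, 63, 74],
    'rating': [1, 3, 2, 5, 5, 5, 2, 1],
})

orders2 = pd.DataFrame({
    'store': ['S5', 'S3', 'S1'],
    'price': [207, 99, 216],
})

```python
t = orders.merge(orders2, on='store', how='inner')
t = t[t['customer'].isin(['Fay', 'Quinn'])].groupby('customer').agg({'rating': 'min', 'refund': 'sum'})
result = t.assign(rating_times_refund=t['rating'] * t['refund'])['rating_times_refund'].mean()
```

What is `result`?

191.5

merge on 'store' (how='inner') → 8 rows:
  customer store  refund  rating  price
0    Quinn    S3      60       1     99
1      Ben    S1      35       3    216
2      Fay    S1      16       2    216
3      Fay    S1      42       5    216
4      Eli    S3      48       5     99
5    Quinn    S5      81       5    207
6      Fay    S3      63       2     99
7     Hana    S5      74       1    207
filter rows where customer in ['Fay', 'Quinn']:
  customer store  refund  rating  price
0    Quinn    S3      60       1     99
2      Fay    S1      16       2    216
3      Fay    S1      42       5    216
5    Quinn    S5      81       5    207
6      Fay    S3      63       2     99
group by customer: min(rating), sum(refund):
          rating  refund
customer                
Fay            2     121
Quinn          1     141
add column rating_times_refund = t['rating'] * t['refund']:
          rating  refund  rating_times_refund
customer                                     
Fay            2     121                  242
Quinn          1     141                  141
The mean of column 'rating_times_refund' is 191.5.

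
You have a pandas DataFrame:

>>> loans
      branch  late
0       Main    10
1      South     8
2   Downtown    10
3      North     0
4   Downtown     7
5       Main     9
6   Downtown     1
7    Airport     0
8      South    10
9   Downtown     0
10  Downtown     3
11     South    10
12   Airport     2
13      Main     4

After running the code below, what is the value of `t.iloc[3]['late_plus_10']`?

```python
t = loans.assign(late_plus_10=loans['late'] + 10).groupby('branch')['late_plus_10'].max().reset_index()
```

add column late_plus_10 = loans['late'] + 10:
      branch  late  late_plus_10
0       Main    10            20
1      South     8            18
2   Downtown    10            20
3      North     0            10
4   Downtown     7            17
5       Main     9            19
6   Downtown     1            11
7    Airport     0            10
8      South    10            20
9   Downtown     0            10
10  Downtown     3            13
11     South    10            20
12   Airport     2            12
13      Main     4            14
group by branch, max of late_plus_10:
branch
Airport     12
Downtown    20
Main        20
North       10
South       20
Name: late_plus_10, dtype: int64
reset_index():
     branch  late_plus_10
0   Airport            12
1  Downtown            20
2      Main            20
3     North            10
4     South            20
Finally, value at position 3, column 'late_plus_10' = 10.

10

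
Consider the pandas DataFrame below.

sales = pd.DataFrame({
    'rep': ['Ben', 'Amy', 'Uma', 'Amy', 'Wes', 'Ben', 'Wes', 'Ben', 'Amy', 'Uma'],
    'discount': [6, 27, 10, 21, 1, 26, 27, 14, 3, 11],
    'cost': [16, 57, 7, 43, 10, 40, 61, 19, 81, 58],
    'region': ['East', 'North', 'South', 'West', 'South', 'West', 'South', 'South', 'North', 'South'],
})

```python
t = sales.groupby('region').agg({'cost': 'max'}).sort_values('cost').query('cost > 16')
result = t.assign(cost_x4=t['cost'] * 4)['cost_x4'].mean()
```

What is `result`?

246.666666667

group by region, max of cost:
        cost
region      
East      16
North     81
South     61
West      43
sort by cost:
        cost
region      
East      16
West      43
South     61
North     81
filter rows where cost > 16:
        cost
region      
West      43
South     61
North     81
add column cost_x4 = t['cost'] * 4:
        cost  cost_x4
region               
West      43      172
South     61      244
North     81      324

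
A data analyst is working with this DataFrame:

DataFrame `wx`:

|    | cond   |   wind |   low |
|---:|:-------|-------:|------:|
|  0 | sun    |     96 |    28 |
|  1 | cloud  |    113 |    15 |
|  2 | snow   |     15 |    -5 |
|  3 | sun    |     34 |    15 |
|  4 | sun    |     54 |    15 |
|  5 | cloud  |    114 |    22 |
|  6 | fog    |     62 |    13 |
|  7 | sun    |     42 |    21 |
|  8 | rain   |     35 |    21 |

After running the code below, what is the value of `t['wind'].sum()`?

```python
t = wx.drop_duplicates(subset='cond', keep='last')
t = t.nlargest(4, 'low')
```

253

drop duplicate cond (keep=last):
    cond  wind  low
2   snow    15   -5
5  cloud   114   22
6    fog    62   13
7    sun    42   21
8   rain    35   21
take 4 rows with largest low:
    cond  wind  low
5  cloud   114   22
7    sun    42   21
8   rain    35   21
6    fog    62   13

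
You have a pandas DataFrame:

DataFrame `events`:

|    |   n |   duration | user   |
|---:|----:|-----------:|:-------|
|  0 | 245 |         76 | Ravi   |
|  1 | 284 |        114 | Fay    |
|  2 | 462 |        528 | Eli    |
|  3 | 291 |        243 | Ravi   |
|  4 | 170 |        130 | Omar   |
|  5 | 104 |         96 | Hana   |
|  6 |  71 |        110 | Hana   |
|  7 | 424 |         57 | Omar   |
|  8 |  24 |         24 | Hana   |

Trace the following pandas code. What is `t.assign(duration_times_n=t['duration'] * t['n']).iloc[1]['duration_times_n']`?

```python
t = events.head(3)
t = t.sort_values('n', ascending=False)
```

32376

take first 3 rows:
     n  duration  user
0  245        76  Ravi
1  284       114   Fay
2  462       528   Eli
sort by n descending:
     n  duration  user
2  462       528   Eli
1  284       114   Fay
0  245        76  Ravi
add column duration_times_n = t['duration'] * t['n']:
     n  duration  user  duration_times_n
2  462       528   Eli            243936
1  284       114   Fay             32376
0  245        76  Ravi             18620
Hence 32376.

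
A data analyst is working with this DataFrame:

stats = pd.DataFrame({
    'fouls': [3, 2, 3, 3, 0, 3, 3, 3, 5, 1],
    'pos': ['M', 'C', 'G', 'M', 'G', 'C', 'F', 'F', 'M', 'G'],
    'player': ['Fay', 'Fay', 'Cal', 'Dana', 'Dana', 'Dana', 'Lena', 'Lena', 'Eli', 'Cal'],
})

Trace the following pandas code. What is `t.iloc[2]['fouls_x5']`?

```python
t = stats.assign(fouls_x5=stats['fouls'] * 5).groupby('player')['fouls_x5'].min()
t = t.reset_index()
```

25

add column fouls_x5 = stats['fouls'] * 5:
   fouls pos player  fouls_x5
0      3   M    Fay        15
1      2   C    Fay        10
2      3   G    Cal        15
3      3   M   Dana        15
4      0   G   Dana         0
5      3   C   Dana        15
6      3   F   Lena        15
7      3   F   Lena        15
8      5   M    Eli        25
9      1   G    Cal         5
group by player, min of fouls_x5:
player
Cal      5
Dana     0
Eli     25
Fay     10
Lena    15
Name: fouls_x5, dtype: int64
reset_index():
  player  fouls_x5
0    Cal         5
1   Dana         0
2    Eli        25
3    Fay        10
4   Lena        15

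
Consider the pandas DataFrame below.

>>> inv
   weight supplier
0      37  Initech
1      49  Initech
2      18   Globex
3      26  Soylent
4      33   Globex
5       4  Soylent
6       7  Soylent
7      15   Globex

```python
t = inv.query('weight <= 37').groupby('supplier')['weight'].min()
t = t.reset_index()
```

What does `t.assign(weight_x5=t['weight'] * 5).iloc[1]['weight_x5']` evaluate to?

185

filter rows where weight <= 37:
   weight supplier
0      37  Initech
2      18   Globex
3      26  Soylent
4      33   Globex
5       4  Soylent
6       7  Soylent
7      15   Globex
group by supplier, min of weight:
supplier
Globex     15
Initech    37
Soylent     4
Name: weight, dtype: int64
reset_index():
  supplier  weight
0   Globex      15
1  Initech      37
2  Soylent       4
add column weight_x5 = t['weight'] * 5:
  supplier  weight  weight_x5
0   Globex      15         75
1  Initech      37        185
2  Soylent       4         20
value at position 1, column 'weight_x5' → 185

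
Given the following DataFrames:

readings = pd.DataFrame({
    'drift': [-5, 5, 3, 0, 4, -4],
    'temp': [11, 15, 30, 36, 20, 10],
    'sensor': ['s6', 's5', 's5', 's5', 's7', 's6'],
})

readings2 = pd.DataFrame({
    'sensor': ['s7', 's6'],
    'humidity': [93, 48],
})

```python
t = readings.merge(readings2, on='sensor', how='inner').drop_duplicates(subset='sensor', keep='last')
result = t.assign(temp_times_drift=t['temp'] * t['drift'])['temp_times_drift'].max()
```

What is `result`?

merge on 'sensor' (how='inner') → 3 rows:
   drift  temp sensor  humidity
0     -5    11     s6        48
1      4    20     s7        93
2     -4    10     s6        48
drop duplicate sensor (keep=last):
   drift  temp sensor  humidity
1      4    20     s7        93
2     -4    10     s6        48
add column temp_times_drift = t['temp'] * t['drift']:
   drift  temp sensor  humidity  temp_times_drift
1      4    20     s7        93                80
2     -4    10     s6        48               -40
So max() = 80.

80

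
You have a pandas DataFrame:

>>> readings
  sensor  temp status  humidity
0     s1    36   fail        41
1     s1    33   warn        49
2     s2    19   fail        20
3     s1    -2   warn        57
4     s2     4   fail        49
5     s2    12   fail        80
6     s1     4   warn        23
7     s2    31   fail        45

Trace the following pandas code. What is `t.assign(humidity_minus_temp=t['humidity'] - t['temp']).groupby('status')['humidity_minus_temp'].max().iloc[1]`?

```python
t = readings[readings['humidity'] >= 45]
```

59

filter rows where humidity >= 45:
  sensor  temp status  humidity
1     s1    33   warn        49
3     s1    -2   warn        57
4     s2     4   fail        49
5     s2    12   fail        80
7     s2    31   fail        45
add column humidity_minus_temp = t['humidity'] - t['temp']:
  sensor  temp status  humidity  humidity_minus_temp
1     s1    33   warn        49                   16
3     s1    -2   warn        57                   59
4     s2     4   fail        49                   45
5     s2    12   fail        80                   68
7     s2    31   fail        45                   14
group by status, max of humidity_minus_temp:
status
fail    68
warn    59
Name: humidity_minus_temp, dtype: int64
The value at position 1 is 59.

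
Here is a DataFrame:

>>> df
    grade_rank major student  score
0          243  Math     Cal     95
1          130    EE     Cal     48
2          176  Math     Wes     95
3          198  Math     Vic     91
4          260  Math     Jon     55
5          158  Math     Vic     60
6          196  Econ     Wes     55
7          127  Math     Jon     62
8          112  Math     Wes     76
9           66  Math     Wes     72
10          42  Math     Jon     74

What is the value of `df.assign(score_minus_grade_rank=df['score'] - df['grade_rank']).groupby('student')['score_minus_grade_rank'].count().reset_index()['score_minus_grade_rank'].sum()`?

add column score_minus_grade_rank = df['score'] - df['grade_rank']:
    grade_rank major student  score  score_minus_grade_rank
0          243  Math     Cal     95                    -148
1          130    EE     Cal     48                     -82
2          176  Math     Wes     95                     -81
3          198  Math     Vic     91                    -107
4          260  Math     Jon     55                    -205
5          158  Math     Vic     60                     -98
6          196  Econ     Wes     55                    -141
7          127  Math     Jon     62                     -65
8          112  Math     Wes     76                     -36
9           66  Math     Wes     72                       6
10          42  Math     Jon     74                      32
group by student, count of score_minus_grade_rank:
student
Cal    2
Jon    3
Vic    2
Wes    4
Name: score_minus_grade_rank, dtype: int64
reset_index():
  student  score_minus_grade_rank
0     Cal                       2
1     Jon                       3
2     Vic                       2
3     Wes                       4
Hence 11.

11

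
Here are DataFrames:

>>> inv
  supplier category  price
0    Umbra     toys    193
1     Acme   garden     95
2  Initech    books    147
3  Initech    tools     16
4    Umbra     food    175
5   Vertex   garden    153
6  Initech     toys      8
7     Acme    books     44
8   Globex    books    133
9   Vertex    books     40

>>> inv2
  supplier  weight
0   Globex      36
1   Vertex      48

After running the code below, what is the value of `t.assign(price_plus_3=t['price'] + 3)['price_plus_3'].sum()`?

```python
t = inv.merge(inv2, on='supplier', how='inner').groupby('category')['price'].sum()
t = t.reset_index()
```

332

merge on 'supplier' (how='inner') → 3 rows:
  supplier category  price  weight
0   Vertex   garden    153      48
1   Globex    books    133      36
2   Vertex    books     40      48
group by category, sum of price:
category
books     173
garden    153
Name: price, dtype: int64
reset_index():
  category  price
0    books    173
1   garden    153
add column price_plus_3 = t['price'] + 3:
  category  price  price_plus_3
0    books    173           176
1   garden    153           156
Reading off the sum of column 'price_plus_3', we get 332.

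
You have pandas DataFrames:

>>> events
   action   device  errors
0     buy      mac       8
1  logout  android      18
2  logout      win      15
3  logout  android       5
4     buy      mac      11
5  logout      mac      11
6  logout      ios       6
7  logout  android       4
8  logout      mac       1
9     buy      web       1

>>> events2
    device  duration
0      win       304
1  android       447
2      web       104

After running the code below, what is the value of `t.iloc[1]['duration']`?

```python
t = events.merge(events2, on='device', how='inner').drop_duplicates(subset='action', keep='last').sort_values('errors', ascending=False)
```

merge on 'device' (how='inner') → 5 rows:
   action   device  errors  duration
0  logout  android      18       447
1  logout      win      15       304
2  logout  android       5       447
3  logout  android       4       447
4     buy      web       1       104
drop duplicate action (keep=last):
   action   device  errors  duration
3  logout  android       4       447
4     buy      web       1       104
sort by errors descending:
   action   device  errors  duration
3  logout  android       4       447
4     buy      web       1       104
Then the value at position 1, column 'duration': 104

104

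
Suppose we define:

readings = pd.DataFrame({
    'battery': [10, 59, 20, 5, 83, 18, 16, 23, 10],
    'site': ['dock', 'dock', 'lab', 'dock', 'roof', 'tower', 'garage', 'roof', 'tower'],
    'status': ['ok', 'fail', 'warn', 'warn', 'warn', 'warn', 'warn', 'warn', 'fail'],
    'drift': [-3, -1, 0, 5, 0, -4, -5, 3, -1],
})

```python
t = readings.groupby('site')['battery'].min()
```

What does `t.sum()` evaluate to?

group by site, min of battery:
site
dock       5
garage    16
lab       20
roof      23
tower     10
Name: battery, dtype: int64
Then the sum of the resulting series: 74

74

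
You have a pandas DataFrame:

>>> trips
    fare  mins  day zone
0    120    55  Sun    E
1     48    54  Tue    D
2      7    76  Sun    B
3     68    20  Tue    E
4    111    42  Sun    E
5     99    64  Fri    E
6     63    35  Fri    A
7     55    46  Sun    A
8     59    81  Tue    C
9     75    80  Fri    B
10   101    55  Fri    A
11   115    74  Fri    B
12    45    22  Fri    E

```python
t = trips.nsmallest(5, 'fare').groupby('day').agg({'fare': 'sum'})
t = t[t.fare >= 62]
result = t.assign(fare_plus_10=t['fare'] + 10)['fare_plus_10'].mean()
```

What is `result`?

94.5

take 5 rows with smallest fare:
    fare  mins  day zone
2      7    76  Sun    B
12    45    22  Fri    E
1     48    54  Tue    D
7     55    46  Sun    A
8     59    81  Tue    C
group by day, sum of fare:
     fare
day      
Fri    45
Sun    62
Tue   107
filter rows where fare >= 62:
     fare
day      
Sun    62
Tue   107
add column fare_plus_10 = t['fare'] + 10:
     fare  fare_plus_10
day                    
Sun    62            72
Tue   107           117
Hence 94.5.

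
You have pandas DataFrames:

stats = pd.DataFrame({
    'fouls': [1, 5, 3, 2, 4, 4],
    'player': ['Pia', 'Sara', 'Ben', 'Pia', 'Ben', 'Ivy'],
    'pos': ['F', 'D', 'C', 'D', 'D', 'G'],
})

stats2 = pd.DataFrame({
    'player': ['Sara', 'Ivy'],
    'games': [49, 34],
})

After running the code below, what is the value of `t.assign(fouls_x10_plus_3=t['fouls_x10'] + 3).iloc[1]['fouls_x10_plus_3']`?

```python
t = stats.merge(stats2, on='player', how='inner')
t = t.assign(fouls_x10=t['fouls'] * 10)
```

43

merge on 'player' (how='inner') → 2 rows:
   fouls player pos  games
0      5   Sara   D     49
1      4    Ivy   G     34
add column fouls_x10 = t['fouls'] * 10:
   fouls player pos  games  fouls_x10
0      5   Sara   D     49         50
1      4    Ivy   G     34         40
add column fouls_x10_plus_3 = t['fouls_x10'] + 3:
   fouls player pos  games  fouls_x10  fouls_x10_plus_3
0      5   Sara   D     49         50                53
1      4    Ivy   G     34         40                43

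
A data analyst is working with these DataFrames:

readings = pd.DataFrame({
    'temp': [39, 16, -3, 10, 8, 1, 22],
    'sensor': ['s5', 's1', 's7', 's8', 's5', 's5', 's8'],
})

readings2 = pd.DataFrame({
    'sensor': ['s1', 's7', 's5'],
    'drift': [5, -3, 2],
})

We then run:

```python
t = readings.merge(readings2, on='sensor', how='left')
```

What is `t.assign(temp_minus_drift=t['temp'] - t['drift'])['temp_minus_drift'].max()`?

merge on 'sensor' (how='left') → 7 rows:
   temp sensor  drift
0    39     s5    2.0
1    16     s1    5.0
2    -3     s7   -3.0
3    10     s8    NaN
4     8     s5    2.0
5     1     s5    2.0
6    22     s8    NaN
add column temp_minus_drift = t['temp'] - t['drift']:
   temp sensor  drift  temp_minus_drift
0    39     s5    2.0              37.0
1    16     s1    5.0              11.0
2    -3     s7   -3.0               0.0
3    10     s8    NaN               NaN
4     8     s5    2.0               6.0
5     1     s5    2.0              -1.0
6    22     s8    NaN               NaN
Hence 37.0.

37.0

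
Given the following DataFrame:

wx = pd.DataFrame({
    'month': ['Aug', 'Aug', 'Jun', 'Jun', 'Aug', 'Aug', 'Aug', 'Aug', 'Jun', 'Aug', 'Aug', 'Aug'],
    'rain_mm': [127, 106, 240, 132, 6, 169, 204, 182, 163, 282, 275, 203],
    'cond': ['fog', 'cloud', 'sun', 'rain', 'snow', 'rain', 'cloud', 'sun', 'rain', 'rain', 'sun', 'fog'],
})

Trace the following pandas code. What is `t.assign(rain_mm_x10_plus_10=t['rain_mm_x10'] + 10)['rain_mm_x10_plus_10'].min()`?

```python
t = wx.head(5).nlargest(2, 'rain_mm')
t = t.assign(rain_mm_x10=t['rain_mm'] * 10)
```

1330

take first 5 rows:
  month  rain_mm   cond
0   Aug      127    fog
1   Aug      106  cloud
2   Jun      240    sun
3   Jun      132   rain
4   Aug        6   snow
take 2 rows with largest rain_mm:
  month  rain_mm  cond
2   Jun      240   sun
3   Jun      132  rain
add column rain_mm_x10 = t['rain_mm'] * 10:
  month  rain_mm  cond  rain_mm_x10
2   Jun      240   sun         2400
3   Jun      132  rain         1320
add column rain_mm_x10_plus_10 = t['rain_mm_x10'] + 10:
  month  rain_mm  cond  rain_mm_x10  rain_mm_x10_plus_10
2   Jun      240   sun         2400                 2410
3   Jun      132  rain         1320                 1330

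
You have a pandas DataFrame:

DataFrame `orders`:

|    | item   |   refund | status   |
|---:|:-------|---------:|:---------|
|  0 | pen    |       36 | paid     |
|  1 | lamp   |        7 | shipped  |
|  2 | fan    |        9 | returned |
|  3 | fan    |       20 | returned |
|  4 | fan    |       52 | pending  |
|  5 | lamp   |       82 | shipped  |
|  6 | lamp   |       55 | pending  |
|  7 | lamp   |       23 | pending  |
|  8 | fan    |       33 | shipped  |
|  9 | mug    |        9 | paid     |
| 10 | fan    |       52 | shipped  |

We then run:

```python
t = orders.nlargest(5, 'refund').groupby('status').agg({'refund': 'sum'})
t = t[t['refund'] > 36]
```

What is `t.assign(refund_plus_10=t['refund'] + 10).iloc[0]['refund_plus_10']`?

take 5 rows with largest refund:
    item  refund   status
5   lamp      82  shipped
6   lamp      55  pending
4    fan      52  pending
10   fan      52  shipped
0    pen      36     paid
group by status, sum of refund:
         refund
status         
paid         36
pending     107
shipped     134
filter rows where refund > 36:
         refund
status         
pending     107
shipped     134
add column refund_plus_10 = t['refund'] + 10:
         refund  refund_plus_10
status                         
pending     107             117
shipped     134             144
Finally, value at position 0, column 'refund_plus_10' = 117.

117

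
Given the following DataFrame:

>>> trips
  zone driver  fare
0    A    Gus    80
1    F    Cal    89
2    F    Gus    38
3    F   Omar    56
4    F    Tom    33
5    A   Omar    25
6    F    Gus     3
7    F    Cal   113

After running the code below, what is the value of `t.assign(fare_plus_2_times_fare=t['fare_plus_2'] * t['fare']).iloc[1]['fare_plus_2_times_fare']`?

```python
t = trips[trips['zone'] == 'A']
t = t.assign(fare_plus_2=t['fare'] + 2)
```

675

filter rows where zone == 'A':
  zone driver  fare
0    A    Gus    80
5    A   Omar    25
add column fare_plus_2 = t['fare'] + 2:
  zone driver  fare  fare_plus_2
0    A    Gus    80           82
5    A   Omar    25           27
add column fare_plus_2_times_fare = t['fare_plus_2'] * t['fare']:
  zone driver  fare  fare_plus_2  fare_plus_2_times_fare
0    A    Gus    80           82                    6560
5    A   Omar    25           27                     675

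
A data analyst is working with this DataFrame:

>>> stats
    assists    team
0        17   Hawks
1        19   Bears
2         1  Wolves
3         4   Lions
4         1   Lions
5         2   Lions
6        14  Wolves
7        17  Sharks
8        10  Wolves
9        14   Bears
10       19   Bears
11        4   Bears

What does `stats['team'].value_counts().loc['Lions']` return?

value_counts of team:
team
Bears     4
Wolves    3
Lions     3
Hawks     1
Sharks    1
Name: count, dtype: int64
The value at index 'Lions' is 3.

3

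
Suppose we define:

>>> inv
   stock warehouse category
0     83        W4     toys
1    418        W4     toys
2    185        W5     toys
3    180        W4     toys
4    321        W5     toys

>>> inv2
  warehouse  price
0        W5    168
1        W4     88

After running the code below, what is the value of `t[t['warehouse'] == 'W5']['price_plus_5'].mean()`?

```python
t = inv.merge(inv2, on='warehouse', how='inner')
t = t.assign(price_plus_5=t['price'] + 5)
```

173.0

merge on 'warehouse' (how='inner') → 5 rows:
   stock warehouse category  price
0     83        W4     toys     88
1    418        W4     toys     88
2    185        W5     toys    168
3    180        W4     toys     88
4    321        W5     toys    168
add column price_plus_5 = t['price'] + 5:
   stock warehouse category  price  price_plus_5
0     83        W4     toys     88            93
1    418        W4     toys     88            93
2    185        W5     toys    168           173
3    180        W4     toys     88            93
4    321        W5     toys    168           173
filter rows where warehouse == 'W5':
   stock warehouse category  price  price_plus_5
2    185        W5     toys    168           173
4    321        W5     toys    168           173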